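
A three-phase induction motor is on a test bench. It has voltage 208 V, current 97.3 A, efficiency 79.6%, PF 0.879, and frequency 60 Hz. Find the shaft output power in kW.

24.5 kW

P_in = √3·V·I·cosφ = 1.732 × 208 × 97.3 × 0.879 = 30812 W
P_out = η·P_in = 0.796 × 30812 = 24526 W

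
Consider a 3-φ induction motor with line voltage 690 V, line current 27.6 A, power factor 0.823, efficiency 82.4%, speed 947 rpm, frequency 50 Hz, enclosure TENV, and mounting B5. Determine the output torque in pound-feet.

P_in = √3·V·I·cosφ = 1.732 × 690 × 27.6 × 0.823 = 27146 W
P_out = η·P_in = 0.824 × 27146 = 22368 W
n = 947 rpm
ω = 2π×947/60 = 99.17 rad/s
τ = P_out/ω = 22368/99.17 = 225.6 N·m
In lb·ft: 225.6/1.356 = 166 lb·ft

166 lb·ft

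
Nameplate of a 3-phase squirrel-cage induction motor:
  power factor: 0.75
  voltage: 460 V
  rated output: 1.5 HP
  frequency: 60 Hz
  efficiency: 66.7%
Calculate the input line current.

2.81 A

P_out = 1.5 × 746 = 1119 W
P_in = P_out / η = 1119 / 0.667 = 1678 W
I_L = P_in / (√3·V_L·cosφ) = 1678 / (1.732 × 460 × 0.75) = 2.81 A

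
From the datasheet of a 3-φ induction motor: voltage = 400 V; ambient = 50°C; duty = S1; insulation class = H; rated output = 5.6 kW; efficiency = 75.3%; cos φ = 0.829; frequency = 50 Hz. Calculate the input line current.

12.9 A

P_out = 5.6 kW = 5600 W
P_in = P_out / η = 5600 / 0.753 = 7437 W
I_L = P_in / (√3·V_L·cosφ) = 7437 / (1.732 × 400 × 0.829) = 12.9 A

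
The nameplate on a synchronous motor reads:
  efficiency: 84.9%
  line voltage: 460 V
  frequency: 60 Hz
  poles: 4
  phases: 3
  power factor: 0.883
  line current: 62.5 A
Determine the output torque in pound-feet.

146 lb·ft

P_in = √3·V·I·cosφ = 1.732 × 460 × 62.5 × 0.883 = 43969 W
P_out = η·P_in = 0.849 × 43969 = 37330 W
n = n_s = 120×60/4 = 1800 rpm (synchronous)
ω = 2π×1800/60 = 188.5 rad/s
τ = P_out/ω = 37330/188.5 = 198 N·m
In lb·ft: 198/1.356 = 146 lb·ft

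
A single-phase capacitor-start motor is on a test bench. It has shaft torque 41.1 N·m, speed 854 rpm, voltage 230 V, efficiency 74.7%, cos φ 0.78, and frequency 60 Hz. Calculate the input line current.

ω = 2π×854/60 = 89.43 rad/s; P_out = τω = 41.1 × 89.43 = 3676 W
P_in = P_out / η = 3676 / 0.747 = 4921 W
I = P_in / (V·cosφ) = 4921 / (230 × 0.78) = 27.4 A

27.4 A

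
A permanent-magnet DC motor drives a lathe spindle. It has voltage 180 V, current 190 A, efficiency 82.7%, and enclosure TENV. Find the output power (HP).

37.9 HP

P_in = V·I = 180 × 190 = 34200 W
P_out = η·P_in = 0.827 × 34200 = 28283 W
= 28283/746 = 37.9 HP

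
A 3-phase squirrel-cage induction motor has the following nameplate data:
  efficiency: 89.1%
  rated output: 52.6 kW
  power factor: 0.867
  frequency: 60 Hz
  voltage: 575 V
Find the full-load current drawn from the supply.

68.4 A

P_out = 52.6 kW = 52600 W
P_in = P_out / η = 52600 / 0.891 = 59035 W
I_L = P_in / (√3·V_L·cosφ) = 59035 / (1.732 × 575 × 0.867) = 68.4 A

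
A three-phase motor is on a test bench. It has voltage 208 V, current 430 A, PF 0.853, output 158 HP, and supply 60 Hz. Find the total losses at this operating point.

14300 W

P_in = √3·V·I·cosφ = 1.732×208×430×0.853 = 132138 W
P_out = 158×746 = 117868 W
Losses = P_in − P_out = 132138 − 117868 = 14270 W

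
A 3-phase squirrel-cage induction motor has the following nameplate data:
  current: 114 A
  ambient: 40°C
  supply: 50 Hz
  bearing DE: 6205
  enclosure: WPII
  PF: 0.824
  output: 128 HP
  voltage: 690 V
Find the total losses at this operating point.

P_in = √3·V·I·cosφ = 1.732×690×114×0.824 = 112261 W
P_out = 128×746 = 95488 W
Losses = P_in − P_out = 112261 − 95488 = 16773 W

16.8 kW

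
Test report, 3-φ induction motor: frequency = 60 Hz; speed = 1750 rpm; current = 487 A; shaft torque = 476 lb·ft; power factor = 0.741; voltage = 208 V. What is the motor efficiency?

91.0 %

τ = 476 lb·ft × 1.356 = 645.5 N·m
ω = 2π × 1750/60 = 183.3 rad/s; P_out = τω = 645.5 × 183.3 = 118320 W
P_in = √3·V_L·I_L·cosφ = 1.732 × 208 × 487 × 0.741 = 130005 W
η = P_out / P_in = 118320 / 130005 = 0.910 = 91.0%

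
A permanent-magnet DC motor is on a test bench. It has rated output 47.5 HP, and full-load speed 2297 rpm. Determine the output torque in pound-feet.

109 lb·ft

P_out = 47.5 × 746 = 35435 W
ω = 2π × 2297/60 = 240.5 rad/s
τ = P_out/ω = 35435/240.5 = 147.3 N·m
In lb·ft: 147.3/1.356 = 109 lb·ft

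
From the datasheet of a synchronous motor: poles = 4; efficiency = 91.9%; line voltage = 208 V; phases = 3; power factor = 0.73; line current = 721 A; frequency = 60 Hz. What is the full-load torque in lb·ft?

P_in = √3·V·I·cosφ = 1.732 × 208 × 721 × 0.73 = 189614 W
P_out = η·P_in = 0.919 × 189614 = 174255 W
n = n_s = 120×60/4 = 1800 rpm (synchronous)
ω = 2π×1800/60 = 188.5 rad/s
τ = P_out/ω = 174255/188.5 = 924.4 N·m
In lb·ft: 924.4/1.356 = 682 lb·ft

682 lb·ft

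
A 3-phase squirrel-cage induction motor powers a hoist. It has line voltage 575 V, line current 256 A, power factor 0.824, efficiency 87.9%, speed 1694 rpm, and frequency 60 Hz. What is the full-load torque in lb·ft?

P_in = √3·V·I·cosφ = 1.732 × 575 × 256 × 0.824 = 210079 W
P_out = η·P_in = 0.879 × 210079 = 184659 W
n = 1694 rpm
ω = 2π×1694/60 = 177.4 rad/s
τ = P_out/ω = 184659/177.4 = 1041 N·m
In lb·ft: 1041/1.356 = 768 lb·ft

768 lb·ft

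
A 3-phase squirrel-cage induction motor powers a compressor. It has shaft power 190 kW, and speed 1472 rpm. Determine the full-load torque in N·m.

1230 N·m

ω = 2π × 1472/60 = 154.1 rad/s
τ = P/ω = 190000/154.1 = 1230 N·m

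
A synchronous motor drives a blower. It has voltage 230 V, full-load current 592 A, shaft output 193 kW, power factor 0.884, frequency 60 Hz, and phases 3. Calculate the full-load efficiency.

92.6 %

P_out = 193 kW = 193000 W
P_in = √3·V_L·I_L·cosφ = 1.732 × 230 × 592 × 0.884 = 208473 W
η = P_out / P_in = 193000 / 208473 = 0.926 = 92.6%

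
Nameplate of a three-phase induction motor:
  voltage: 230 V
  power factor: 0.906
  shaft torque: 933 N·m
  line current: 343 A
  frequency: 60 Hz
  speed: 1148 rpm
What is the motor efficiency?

90.6 %

ω = 2π × 1148/60 = 120.2 rad/s; P_out = τω = 933 × 120.2 = 112147 W
P_in = √3·V_L·I_L·cosφ = 1.732 × 230 × 343 × 0.906 = 123794 W
η = P_out / P_in = 112147 / 123794 = 0.906 = 90.6%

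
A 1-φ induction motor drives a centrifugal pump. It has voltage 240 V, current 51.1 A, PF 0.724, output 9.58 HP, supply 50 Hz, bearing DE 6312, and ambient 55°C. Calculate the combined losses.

P_in = V·I·cosφ = 240×51.1×0.724 = 8879 W
P_out = 9.58×746 = 7147 W
Losses = P_in − P_out = 8879 − 7147 = 1732 W

1.73 kW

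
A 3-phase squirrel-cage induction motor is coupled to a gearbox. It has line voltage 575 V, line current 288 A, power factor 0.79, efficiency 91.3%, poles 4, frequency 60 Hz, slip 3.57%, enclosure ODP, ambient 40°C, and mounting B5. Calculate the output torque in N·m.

P_in = √3·V·I·cosφ = 1.732 × 575 × 288 × 0.79 = 226587 W
P_out = η·P_in = 0.913 × 226587 = 206874 W
n_s = 120×60/4 = 1800 rpm; n = 1800×(1−0.0357) = 1736 rpm
ω = 2π×1736/60 = 181.8 rad/s
τ = P_out/ω = 206874/181.8 = 1140 N·m

1140 N·m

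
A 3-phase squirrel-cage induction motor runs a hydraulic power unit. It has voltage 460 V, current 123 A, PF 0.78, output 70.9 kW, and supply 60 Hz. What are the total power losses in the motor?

5540 W

P_in = √3·V·I·cosφ = 1.732×460×123×0.78 = 76437 W
P_out = 70900 W
Losses = P_in − P_out = 76437 − 70900 = 5537 W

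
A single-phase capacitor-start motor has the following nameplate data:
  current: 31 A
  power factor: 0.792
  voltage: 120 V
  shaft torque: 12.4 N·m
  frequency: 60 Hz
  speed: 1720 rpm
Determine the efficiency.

ω = 2π × 1720/60 = 180.1 rad/s; P_out = τω = 12.4 × 180.1 = 2233 W
P_in = V·I·cosφ = 120 × 31 × 0.792 = 2946 W
η = P_out / P_in = 2233 / 2946 = 0.758 = 75.8%

75.8 %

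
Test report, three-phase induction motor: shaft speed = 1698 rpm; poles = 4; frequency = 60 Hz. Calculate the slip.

5.67 %

n_s = 120f/p = 120×60/4 = 1800 rpm
s = (n_s − n)/n_s = (1800 − 1698)/1800 = 0.0567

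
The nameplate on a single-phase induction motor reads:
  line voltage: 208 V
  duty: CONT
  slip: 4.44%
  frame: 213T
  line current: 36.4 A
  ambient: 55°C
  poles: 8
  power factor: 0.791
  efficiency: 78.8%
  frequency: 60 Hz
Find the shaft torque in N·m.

P_in = V·I·cosφ = 208 × 36.4 × 0.791 = 5989 W
P_out = η·P_in = 0.788 × 5989 = 4719 W
n_s = 120×60/8 = 900 rpm; n = 900×(1−0.0444) = 860 rpm
ω = 2π×860/60 = 90.06 rad/s
τ = P_out/ω = 4719/90.06 = 52.4 N·m

52.4 N·m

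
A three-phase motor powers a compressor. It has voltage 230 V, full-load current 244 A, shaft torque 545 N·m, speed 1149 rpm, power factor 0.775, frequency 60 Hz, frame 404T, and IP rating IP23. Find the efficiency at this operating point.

ω = 2π × 1149/60 = 120.3 rad/s; P_out = τω = 545 × 120.3 = 65564 W
P_in = √3·V_L·I_L·cosφ = 1.732 × 230 × 244 × 0.775 = 75330 W
η = P_out / P_in = 65564 / 75330 = 0.870 = 87.0%

87.0 %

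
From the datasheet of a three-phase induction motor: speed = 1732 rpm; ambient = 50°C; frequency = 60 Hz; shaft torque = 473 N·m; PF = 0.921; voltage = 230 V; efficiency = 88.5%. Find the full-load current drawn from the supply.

264 A

ω = 2π×1732/60 = 181.4 rad/s; P_out = τω = 473 × 181.4 = 85802 W
P_in = P_out / η = 85802 / 0.885 = 96951 W
I_L = P_in / (√3·V_L·cosφ) = 96951 / (1.732 × 230 × 0.921) = 264 A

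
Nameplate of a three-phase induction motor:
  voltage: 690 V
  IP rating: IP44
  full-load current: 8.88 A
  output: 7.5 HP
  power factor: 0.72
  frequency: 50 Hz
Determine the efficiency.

73.2 %

P_out = 7.5 × 746 = 5595 W
P_in = √3·V_L·I_L·cosφ = 1.732 × 690 × 8.88 × 0.72 = 7641 W
η = P_out / P_in = 5595 / 7641 = 0.732 = 73.2%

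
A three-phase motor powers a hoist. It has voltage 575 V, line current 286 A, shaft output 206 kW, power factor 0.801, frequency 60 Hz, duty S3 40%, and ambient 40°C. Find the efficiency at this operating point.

P_out = 206 kW = 206000 W
P_in = √3·V_L·I_L·cosφ = 1.732 × 575 × 286 × 0.801 = 228147 W
η = P_out / P_in = 206000 / 228147 = 0.903 = 90.3%

90.3 %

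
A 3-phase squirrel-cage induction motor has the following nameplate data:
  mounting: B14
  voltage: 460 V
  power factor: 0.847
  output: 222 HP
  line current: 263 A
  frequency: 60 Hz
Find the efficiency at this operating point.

93.3 %

P_out = 222 × 746 = 165612 W
P_in = √3·V_L·I_L·cosφ = 1.732 × 460 × 263 × 0.847 = 177478 W
η = P_out / P_in = 165612 / 177478 = 0.933 = 93.3%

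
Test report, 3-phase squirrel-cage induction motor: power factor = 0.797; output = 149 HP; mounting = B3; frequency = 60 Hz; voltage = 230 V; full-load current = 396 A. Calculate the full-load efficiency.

P_out = 149 × 746 = 111154 W
P_in = √3·V_L·I_L·cosφ = 1.732 × 230 × 396 × 0.797 = 125727 W
η = P_out / P_in = 111154 / 125727 = 0.884 = 88.4%

88.4 %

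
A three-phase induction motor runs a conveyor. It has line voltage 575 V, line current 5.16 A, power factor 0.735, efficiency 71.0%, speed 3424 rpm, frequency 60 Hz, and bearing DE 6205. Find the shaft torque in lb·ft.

5.52 lb·ft

P_in = √3·V·I·cosφ = 1.732 × 575 × 5.16 × 0.735 = 3777 W
P_out = η·P_in = 0.71 × 3777 = 2682 W
n = 3424 rpm
ω = 2π×3424/60 = 358.6 rad/s
τ = P_out/ω = 2682/358.6 = 7.479 N·m
In lb·ft: 7.479/1.356 = 5.52 lb·ft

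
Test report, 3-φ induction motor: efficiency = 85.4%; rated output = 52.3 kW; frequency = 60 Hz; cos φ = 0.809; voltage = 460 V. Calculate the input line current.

95 A

P_out = 52.3 kW = 52300 W
P_in = P_out / η = 52300 / 0.854 = 61241 W
I_L = P_in / (√3·V_L·cosφ) = 61241 / (1.732 × 460 × 0.809) = 95 A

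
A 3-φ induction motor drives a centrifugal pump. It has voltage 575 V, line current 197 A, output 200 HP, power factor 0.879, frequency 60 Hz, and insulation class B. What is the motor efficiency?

86.5 %

P_out = 200 × 746 = 149200 W
P_in = √3·V_L·I_L·cosφ = 1.732 × 575 × 197 × 0.879 = 172453 W
η = P_out / P_in = 149200 / 172453 = 0.865 = 86.5%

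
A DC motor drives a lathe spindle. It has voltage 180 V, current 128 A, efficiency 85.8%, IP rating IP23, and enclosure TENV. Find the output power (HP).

26.5 HP

P_in = V·I = 180 × 128 = 23040 W
P_out = η·P_in = 0.858 × 23040 = 19768 W
= 19768/746 = 26.5 HP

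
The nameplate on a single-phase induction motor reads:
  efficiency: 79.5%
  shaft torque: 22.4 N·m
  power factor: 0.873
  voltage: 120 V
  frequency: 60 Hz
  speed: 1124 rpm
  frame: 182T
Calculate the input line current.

31.7 A

ω = 2π×1124/60 = 117.7 rad/s; P_out = τω = 22.4 × 117.7 = 2636 W
P_in = P_out / η = 2636 / 0.795 = 3316 W
I = P_in / (V·cosφ) = 3316 / (120 × 0.873) = 31.7 A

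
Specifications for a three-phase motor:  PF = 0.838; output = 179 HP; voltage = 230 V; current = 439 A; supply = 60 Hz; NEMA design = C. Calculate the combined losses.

13 kW

P_in = √3·V·I·cosφ = 1.732×230×439×0.838 = 146549 W
P_out = 179×746 = 133534 W
Losses = P_in − P_out = 146549 − 133534 = 13015 W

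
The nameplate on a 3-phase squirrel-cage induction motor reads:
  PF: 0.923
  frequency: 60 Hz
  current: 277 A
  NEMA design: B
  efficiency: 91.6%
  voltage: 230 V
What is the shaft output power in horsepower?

P_in = √3·V·I·cosφ = 1.732 × 230 × 277 × 0.923 = 101849 W
P_out = η·P_in = 0.916 × 101849 = 93294 W
= 93294/746 = 125 HP

125 HP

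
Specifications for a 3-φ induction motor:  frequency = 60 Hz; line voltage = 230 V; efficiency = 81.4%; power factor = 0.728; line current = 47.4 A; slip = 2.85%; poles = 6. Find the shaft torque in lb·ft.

67.6 lb·ft

P_in = √3·V·I·cosφ = 1.732 × 230 × 47.4 × 0.728 = 13746 W
P_out = η·P_in = 0.814 × 13746 = 11189 W
n_s = 120×60/6 = 1200 rpm; n = 1200×(1−0.0285) = 1166 rpm
ω = 2π×1166/60 = 122.1 rad/s
τ = P_out/ω = 11189/122.1 = 91.64 N·m
In lb·ft: 91.64/1.356 = 67.6 lb·ft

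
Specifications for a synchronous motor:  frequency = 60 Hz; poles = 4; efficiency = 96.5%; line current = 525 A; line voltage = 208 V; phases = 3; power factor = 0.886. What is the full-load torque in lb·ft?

P_in = √3·V·I·cosφ = 1.732 × 208 × 525 × 0.886 = 167573 W
P_out = η·P_in = 0.965 × 167573 = 161708 W
n = n_s = 120×60/4 = 1800 rpm (synchronous)
ω = 2π×1800/60 = 188.5 rad/s
τ = P_out/ω = 161708/188.5 = 857.9 N·m
In lb·ft: 857.9/1.356 = 633 lb·ft

633 lb·ft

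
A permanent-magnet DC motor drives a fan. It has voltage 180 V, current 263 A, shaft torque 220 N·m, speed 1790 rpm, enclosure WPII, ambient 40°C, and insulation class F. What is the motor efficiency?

ω = 2π × 1790/60 = 187.4 rad/s; P_out = τω = 220 × 187.4 = 41228 W
P_in = V·I = 180 × 263 = 47340 W
η = P_out / P_in = 41228 / 47340 = 0.871 = 87.1%

87.1 %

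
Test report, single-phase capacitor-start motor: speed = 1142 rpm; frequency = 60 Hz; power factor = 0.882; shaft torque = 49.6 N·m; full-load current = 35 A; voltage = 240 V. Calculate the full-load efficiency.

ω = 2π × 1142/60 = 119.6 rad/s; P_out = τω = 49.6 × 119.6 = 5932 W
P_in = V·I·cosφ = 240 × 35 × 0.882 = 7409 W
η = P_out / P_in = 5932 / 7409 = 0.801 = 80.1%

80.1 %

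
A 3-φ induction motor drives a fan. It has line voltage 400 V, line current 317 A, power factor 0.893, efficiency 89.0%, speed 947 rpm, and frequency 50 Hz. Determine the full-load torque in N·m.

P_in = √3·V·I·cosφ = 1.732 × 400 × 317 × 0.893 = 196119 W
P_out = η·P_in = 0.89 × 196119 = 174546 W
n = 947 rpm
ω = 2π×947/60 = 99.17 rad/s
τ = P_out/ω = 174546/99.17 = 1760 N·m

1760 N·m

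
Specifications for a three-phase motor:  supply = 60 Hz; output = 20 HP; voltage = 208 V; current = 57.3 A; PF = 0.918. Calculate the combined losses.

P_in = √3·V·I·cosφ = 1.732×208×57.3×0.918 = 18950 W
P_out = 20×746 = 14920 W
Losses = P_in − P_out = 18950 − 14920 = 4030 W

4030 W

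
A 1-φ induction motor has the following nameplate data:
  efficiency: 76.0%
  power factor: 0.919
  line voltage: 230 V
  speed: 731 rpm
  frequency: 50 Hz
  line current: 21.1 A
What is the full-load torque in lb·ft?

P_in = V·I·cosφ = 230 × 21.1 × 0.919 = 4460 W
P_out = η·P_in = 0.76 × 4460 = 3390 W
n = 731 rpm
ω = 2π×731/60 = 76.55 rad/s
τ = P_out/ω = 3390/76.55 = 44.28 N·m
In lb·ft: 44.28/1.356 = 32.7 lb·ft

32.7 lb·ft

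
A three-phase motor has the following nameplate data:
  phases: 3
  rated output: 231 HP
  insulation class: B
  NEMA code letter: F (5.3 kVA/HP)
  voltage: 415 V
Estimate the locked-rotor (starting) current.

S_LR = 5.3 × 231 = 1224.3 kVA
I_LR = S_LR/(√3·V_L) = 1224300/(1.732×415) = 1700 A

1700 A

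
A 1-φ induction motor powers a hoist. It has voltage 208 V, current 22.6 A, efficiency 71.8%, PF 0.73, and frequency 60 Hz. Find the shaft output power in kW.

P_in = V·I·cosφ = 208 × 22.6 × 0.73 = 3432 W
P_out = η·P_in = 0.718 × 3432 = 2464 W

2.46 kW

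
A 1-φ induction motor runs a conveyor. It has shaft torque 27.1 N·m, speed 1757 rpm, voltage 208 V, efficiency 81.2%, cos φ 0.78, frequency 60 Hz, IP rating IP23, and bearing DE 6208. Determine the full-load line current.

37.8 A

ω = 2π×1757/60 = 184 rad/s; P_out = τω = 27.1 × 184 = 4986 W
P_in = P_out / η = 4986 / 0.812 = 6140 W
I = P_in / (V·cosφ) = 6140 / (208 × 0.78) = 37.8 A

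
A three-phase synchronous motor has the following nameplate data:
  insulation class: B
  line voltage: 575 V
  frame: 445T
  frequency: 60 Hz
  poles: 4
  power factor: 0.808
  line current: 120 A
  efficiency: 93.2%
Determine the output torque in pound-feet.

352 lb·ft

P_in = √3·V·I·cosφ = 1.732 × 575 × 120 × 0.808 = 96562 W
P_out = η·P_in = 0.932 × 96562 = 89996 W
n = n_s = 120×60/4 = 1800 rpm (synchronous)
ω = 2π×1800/60 = 188.5 rad/s
τ = P_out/ω = 89996/188.5 = 477.4 N·m
In lb·ft: 477.4/1.356 = 352 lb·ft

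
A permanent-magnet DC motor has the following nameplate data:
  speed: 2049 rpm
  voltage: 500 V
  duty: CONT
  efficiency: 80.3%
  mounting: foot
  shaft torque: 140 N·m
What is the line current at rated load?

ω = 2π×2049/60 = 214.6 rad/s; P_out = τω = 140 × 214.6 = 30044 W
P_in = P_out / η = 30044 / 0.803 = 37415 W
I = P_in / V = 37415 / 500 = 74.8 A

74.8 A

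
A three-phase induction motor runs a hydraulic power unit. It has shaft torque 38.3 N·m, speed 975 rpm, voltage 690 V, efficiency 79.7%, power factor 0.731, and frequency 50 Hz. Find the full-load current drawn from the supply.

5.62 A

ω = 2π×975/60 = 102.1 rad/s; P_out = τω = 38.3 × 102.1 = 3910 W
P_in = P_out / η = 3910 / 0.797 = 4906 W
I_L = P_in / (√3·V_L·cosφ) = 4906 / (1.732 × 690 × 0.731) = 5.62 A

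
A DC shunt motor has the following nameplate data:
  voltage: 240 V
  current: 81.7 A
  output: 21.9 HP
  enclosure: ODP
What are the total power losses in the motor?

3270 W

P_in = V·I = 240×81.7 = 19608 W
P_out = 21.9×746 = 16337 W
Losses = P_in − P_out = 19608 − 16337 = 3271 W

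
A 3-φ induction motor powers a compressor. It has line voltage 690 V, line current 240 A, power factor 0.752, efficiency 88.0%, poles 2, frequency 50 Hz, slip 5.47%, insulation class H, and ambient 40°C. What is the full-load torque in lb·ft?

P_in = √3·V·I·cosφ = 1.732 × 690 × 240 × 0.752 = 215688 W
P_out = η·P_in = 0.88 × 215688 = 189805 W
n_s = 120×50/2 = 3000 rpm; n = 3000×(1−0.0547) = 2836 rpm
ω = 2π×2836/60 = 297 rad/s
τ = P_out/ω = 189805/297 = 639.1 N·m
In lb·ft: 639.1/1.356 = 471 lb·ft

471 lb·ft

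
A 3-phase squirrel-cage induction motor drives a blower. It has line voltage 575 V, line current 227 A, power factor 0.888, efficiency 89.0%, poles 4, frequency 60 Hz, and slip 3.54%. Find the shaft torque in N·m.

P_in = √3·V·I·cosφ = 1.732 × 575 × 227 × 0.888 = 200750 W
P_out = η·P_in = 0.89 × 200750 = 178668 W
n_s = 120×60/4 = 1800 rpm; n = 1800×(1−0.0354) = 1736 rpm
ω = 2π×1736/60 = 181.8 rad/s
τ = P_out/ω = 178668/181.8 = 983 N·m

983 N·m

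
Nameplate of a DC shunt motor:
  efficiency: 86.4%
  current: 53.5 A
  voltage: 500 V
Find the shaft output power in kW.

23.1 kW

P_in = V·I = 500 × 53.5 = 26750 W
P_out = η·P_in = 0.864 × 26750 = 23112 W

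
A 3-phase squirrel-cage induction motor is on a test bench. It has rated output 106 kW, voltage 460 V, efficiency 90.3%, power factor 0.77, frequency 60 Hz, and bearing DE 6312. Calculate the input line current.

P_out = 106 kW = 106000 W
P_in = P_out / η = 106000 / 0.903 = 117386 W
I_L = P_in / (√3·V_L·cosφ) = 117386 / (1.732 × 460 × 0.77) = 191 A

191 A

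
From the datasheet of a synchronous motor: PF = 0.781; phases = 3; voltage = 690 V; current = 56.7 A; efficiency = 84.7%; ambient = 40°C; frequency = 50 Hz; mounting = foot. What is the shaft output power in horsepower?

60.1 HP

P_in = √3·V·I·cosφ = 1.732 × 690 × 56.7 × 0.781 = 52921 W
P_out = η·P_in = 0.847 × 52921 = 44824 W
= 44824/746 = 60.1 HP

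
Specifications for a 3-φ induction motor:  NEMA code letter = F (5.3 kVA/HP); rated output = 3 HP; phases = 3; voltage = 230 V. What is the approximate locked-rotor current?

39.9 A

S_LR = 5.3 × 3 = 15.9 kVA
I_LR = S_LR/(√3·V_L) = 15900/(1.732×230) = 39.9 A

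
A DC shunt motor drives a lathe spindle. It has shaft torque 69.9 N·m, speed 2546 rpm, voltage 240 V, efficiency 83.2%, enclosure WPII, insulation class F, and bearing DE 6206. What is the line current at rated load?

ω = 2π×2546/60 = 266.6 rad/s; P_out = τω = 69.9 × 266.6 = 18635 W
P_in = P_out / η = 18635 / 0.832 = 22398 W
I = P_in / V = 22398 / 240 = 93.3 A

93.3 A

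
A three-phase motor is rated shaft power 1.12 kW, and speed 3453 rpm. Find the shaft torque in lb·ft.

ω = 2π × 3453/60 = 361.6 rad/s
τ = P/ω = 1120/361.6 = 3.097 N·m
In lb·ft: 3.097/1.356 = 2.28 lb·ft

2.28 lb·ft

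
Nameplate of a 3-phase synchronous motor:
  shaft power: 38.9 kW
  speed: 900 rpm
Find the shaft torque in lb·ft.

ω = 2π × 900/60 = 94.25 rad/s
τ = P/ω = 38900/94.25 = 412.7 N·m
In lb·ft: 412.7/1.356 = 304 lb·ft

304 lb·ft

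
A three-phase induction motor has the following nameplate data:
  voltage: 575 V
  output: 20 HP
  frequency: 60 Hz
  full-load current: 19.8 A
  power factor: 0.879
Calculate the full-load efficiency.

P_out = 20 × 746 = 14920 W
P_in = √3·V_L·I_L·cosφ = 1.732 × 575 × 19.8 × 0.879 = 17333 W
η = P_out / P_in = 14920 / 17333 = 0.861 = 86.1%

86.1 %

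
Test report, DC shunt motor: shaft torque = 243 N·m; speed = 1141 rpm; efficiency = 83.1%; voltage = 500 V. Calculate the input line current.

ω = 2π×1141/60 = 119.5 rad/s; P_out = τω = 243 × 119.5 = 29039 W
P_in = P_out / η = 29039 / 0.831 = 34945 W
I = P_in / V = 34945 / 500 = 69.9 A

69.9 A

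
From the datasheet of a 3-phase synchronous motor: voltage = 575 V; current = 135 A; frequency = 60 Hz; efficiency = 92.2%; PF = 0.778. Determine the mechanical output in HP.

P_in = √3·V·I·cosφ = 1.732 × 575 × 135 × 0.778 = 104599 W
P_out = η·P_in = 0.922 × 104599 = 96440 W
= 96440/746 = 129 HP

129 HP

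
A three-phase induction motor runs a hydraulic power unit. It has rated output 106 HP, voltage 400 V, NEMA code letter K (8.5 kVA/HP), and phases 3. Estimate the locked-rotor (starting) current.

S_LR = 8.5 × 106 = 901 kVA
I_LR = S_LR/(√3·V_L) = 901000/(1.732×400) = 1300 A

1300 A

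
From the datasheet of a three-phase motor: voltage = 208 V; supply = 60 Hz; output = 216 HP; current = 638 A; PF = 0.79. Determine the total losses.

20.4 kW

P_in = √3·V·I·cosφ = 1.732×208×638×0.79 = 181576 W
P_out = 216×746 = 161136 W
Losses = P_in − P_out = 181576 − 161136 = 20440 W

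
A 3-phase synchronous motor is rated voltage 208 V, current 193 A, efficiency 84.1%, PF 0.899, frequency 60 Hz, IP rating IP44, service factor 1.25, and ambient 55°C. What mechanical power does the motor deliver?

52.6 kW

P_in = √3·V·I·cosφ = 1.732 × 208 × 193 × 0.899 = 62507 W
P_out = η·P_in = 0.841 × 62507 = 52568 W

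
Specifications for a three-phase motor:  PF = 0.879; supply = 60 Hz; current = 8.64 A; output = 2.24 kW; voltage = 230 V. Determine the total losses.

785 W

P_in = √3·V·I·cosφ = 1.732×230×8.64×0.879 = 3025 W
P_out = 2240 W
Losses = P_in − P_out = 3025 − 2240 = 785 W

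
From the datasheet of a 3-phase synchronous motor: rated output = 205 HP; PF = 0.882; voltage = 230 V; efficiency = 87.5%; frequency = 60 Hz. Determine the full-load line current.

P_out = 205 × 746 = 152930 W
P_in = P_out / η = 152930 / 0.875 = 174777 W
I_L = P_in / (√3·V_L·cosφ) = 174777 / (1.732 × 230 × 0.882) = 497 A

497 A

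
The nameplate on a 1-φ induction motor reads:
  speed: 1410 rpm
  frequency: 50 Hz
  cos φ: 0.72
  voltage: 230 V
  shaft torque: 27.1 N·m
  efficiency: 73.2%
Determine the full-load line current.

33 A

ω = 2π×1410/60 = 147.7 rad/s; P_out = τω = 27.1 × 147.7 = 4003 W
P_in = P_out / η = 4003 / 0.732 = 5469 W
I = P_in / (V·cosφ) = 5469 / (230 × 0.72) = 33 A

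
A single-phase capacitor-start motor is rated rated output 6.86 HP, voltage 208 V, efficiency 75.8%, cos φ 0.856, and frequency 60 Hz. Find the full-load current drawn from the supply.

37.9 A

P_out = 6.86 × 746 = 5118 W
P_in = P_out / η = 5118 / 0.758 = 6752 W
I = P_in / (V·cosφ) = 6752 / (208 × 0.856) = 37.9 A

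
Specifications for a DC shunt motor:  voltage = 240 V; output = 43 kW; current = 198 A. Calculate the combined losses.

4520 W

P_in = V·I = 240×198 = 47520 W
P_out = 43000 W
Losses = P_in − P_out = 47520 − 43000 = 4520 W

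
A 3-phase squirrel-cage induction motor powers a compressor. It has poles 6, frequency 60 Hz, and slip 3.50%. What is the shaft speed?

n_s = 120f/p = 120×60/6 = 1200 rpm
n = n_s(1 − s) = 1200 × (1 − 0.035) = 1158 rpm

1158 rpm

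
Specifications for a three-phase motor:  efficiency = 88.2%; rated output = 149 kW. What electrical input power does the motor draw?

169 kW

P_out = 149000 W
P_in = P_out/η = 149000/0.882 = 168934 W = 169 kW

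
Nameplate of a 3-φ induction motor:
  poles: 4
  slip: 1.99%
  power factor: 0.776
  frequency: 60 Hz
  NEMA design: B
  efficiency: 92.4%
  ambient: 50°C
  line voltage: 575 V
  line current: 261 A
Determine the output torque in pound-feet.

744 lb·ft

P_in = √3·V·I·cosφ = 1.732 × 575 × 261 × 0.776 = 201706 W
P_out = η·P_in = 0.924 × 201706 = 186376 W
n_s = 120×60/4 = 1800 rpm; n = 1800×(1−0.0199) = 1764 rpm
ω = 2π×1764/60 = 184.7 rad/s
τ = P_out/ω = 186376/184.7 = 1009 N·m
In lb·ft: 1009/1.356 = 744 lb·ft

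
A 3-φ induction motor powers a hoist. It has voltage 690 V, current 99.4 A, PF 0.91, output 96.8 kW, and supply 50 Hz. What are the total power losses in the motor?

11.3 kW

P_in = √3·V·I·cosφ = 1.732×690×99.4×0.91 = 108100 W
P_out = 96800 W
Losses = P_in − P_out = 108100 − 96800 = 11300 W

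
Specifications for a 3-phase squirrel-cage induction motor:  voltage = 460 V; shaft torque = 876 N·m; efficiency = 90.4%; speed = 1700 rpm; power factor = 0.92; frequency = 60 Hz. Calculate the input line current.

ω = 2π×1700/60 = 178 rad/s; P_out = τω = 876 × 178 = 155928 W
P_in = P_out / η = 155928 / 0.904 = 172487 W
I_L = P_in / (√3·V_L·cosφ) = 172487 / (1.732 × 460 × 0.92) = 235 A

235 A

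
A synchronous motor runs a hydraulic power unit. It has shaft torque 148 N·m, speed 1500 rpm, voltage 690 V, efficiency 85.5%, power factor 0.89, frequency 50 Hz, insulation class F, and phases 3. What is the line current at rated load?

ω = 2π×1500/60 = 157.1 rad/s; P_out = τω = 148 × 157.1 = 23251 W
P_in = P_out / η = 23251 / 0.855 = 27194 W
I_L = P_in / (√3·V_L·cosφ) = 27194 / (1.732 × 690 × 0.89) = 25.6 A

25.6 A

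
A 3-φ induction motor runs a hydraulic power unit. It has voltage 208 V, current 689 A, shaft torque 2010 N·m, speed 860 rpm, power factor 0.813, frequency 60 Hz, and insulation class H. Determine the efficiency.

89.7 %

ω = 2π × 860/60 = 90.06 rad/s; P_out = τω = 2010 × 90.06 = 181021 W
P_in = √3·V_L·I_L·cosφ = 1.732 × 208 × 689 × 0.813 = 201800 W
η = P_out / P_in = 181021 / 201800 = 0.897 = 89.7%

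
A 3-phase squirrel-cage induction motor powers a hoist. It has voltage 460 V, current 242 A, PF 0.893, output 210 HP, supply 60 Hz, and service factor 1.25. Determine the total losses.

15.5 kW

P_in = √3·V·I·cosφ = 1.732×460×242×0.893 = 172176 W
P_out = 210×746 = 156660 W
Losses = P_in − P_out = 172176 − 156660 = 15516 W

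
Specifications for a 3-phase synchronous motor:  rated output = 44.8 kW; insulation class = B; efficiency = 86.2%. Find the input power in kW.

P_out = 44800 W
P_in = P_out/η = 44800/0.862 = 51972 W = 52 kW

52 kW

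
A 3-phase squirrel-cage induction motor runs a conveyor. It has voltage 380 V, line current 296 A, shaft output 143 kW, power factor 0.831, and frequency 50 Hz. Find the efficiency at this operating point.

P_out = 143 kW = 143000 W
P_in = √3·V_L·I_L·cosφ = 1.732 × 380 × 296 × 0.831 = 161892 W
η = P_out / P_in = 143000 / 161892 = 0.883 = 88.3%

88.3 %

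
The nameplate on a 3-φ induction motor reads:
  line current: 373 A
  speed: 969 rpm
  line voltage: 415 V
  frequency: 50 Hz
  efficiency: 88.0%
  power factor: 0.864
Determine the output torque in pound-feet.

1480 lb·ft

P_in = √3·V·I·cosφ = 1.732 × 415 × 373 × 0.864 = 231643 W
P_out = η·P_in = 0.88 × 231643 = 203846 W
n = 969 rpm
ω = 2π×969/60 = 101.5 rad/s
τ = P_out/ω = 203846/101.5 = 2008 N·m
In lb·ft: 2008/1.356 = 1480 lb·ft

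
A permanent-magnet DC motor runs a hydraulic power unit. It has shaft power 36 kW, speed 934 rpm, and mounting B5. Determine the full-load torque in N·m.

368 N·m

ω = 2π × 934/60 = 97.81 rad/s
τ = P/ω = 36000/97.81 = 368 N·m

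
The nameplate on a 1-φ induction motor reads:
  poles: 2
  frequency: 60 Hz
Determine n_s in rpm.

3600 rpm

n_s = 120f/p = 120×60/2 = 3600 rpm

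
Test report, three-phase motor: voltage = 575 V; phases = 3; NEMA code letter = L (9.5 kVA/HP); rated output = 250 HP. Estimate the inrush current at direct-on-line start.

S_LR = 9.5 × 250 = 2375 kVA
I_LR = S_LR/(√3·V_L) = 2375000/(1.732×575) = 2380 A

2380 A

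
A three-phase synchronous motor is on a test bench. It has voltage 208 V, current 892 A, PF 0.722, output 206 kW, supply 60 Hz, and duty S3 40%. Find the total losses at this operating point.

26000 W

P_in = √3·V·I·cosφ = 1.732×208×892×0.722 = 232014 W
P_out = 206000 W
Losses = P_in − P_out = 232014 − 206000 = 26014 W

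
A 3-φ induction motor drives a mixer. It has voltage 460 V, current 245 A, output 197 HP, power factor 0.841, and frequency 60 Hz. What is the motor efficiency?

P_out = 197 × 746 = 146962 W
P_in = √3·V_L·I_L·cosφ = 1.732 × 460 × 245 × 0.841 = 164160 W
η = P_out / P_in = 146962 / 164160 = 0.895 = 89.5%

89.5 %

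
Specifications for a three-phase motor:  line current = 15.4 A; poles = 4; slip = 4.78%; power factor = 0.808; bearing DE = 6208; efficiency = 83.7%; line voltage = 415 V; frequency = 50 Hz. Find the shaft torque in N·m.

P_in = √3·V·I·cosφ = 1.732 × 415 × 15.4 × 0.808 = 8944 W
P_out = η·P_in = 0.837 × 8944 = 7486 W
n_s = 120×50/4 = 1500 rpm; n = 1500×(1−0.0478) = 1428 rpm
ω = 2π×1428/60 = 149.5 rad/s
τ = P_out/ω = 7486/149.5 = 50.1 N·m

50.1 N·m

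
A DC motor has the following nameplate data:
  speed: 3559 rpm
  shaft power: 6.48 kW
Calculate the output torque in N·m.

ω = 2π × 3559/60 = 372.7 rad/s
τ = P/ω = 6480/372.7 = 17.4 N·m

17.4 N·m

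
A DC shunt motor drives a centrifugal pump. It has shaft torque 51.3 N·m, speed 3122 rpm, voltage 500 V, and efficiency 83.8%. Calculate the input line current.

40 A

ω = 2π×3122/60 = 326.9 rad/s; P_out = τω = 51.3 × 326.9 = 16770 W
P_in = P_out / η = 16770 / 0.838 = 20012 W
I = P_in / V = 20012 / 500 = 40 A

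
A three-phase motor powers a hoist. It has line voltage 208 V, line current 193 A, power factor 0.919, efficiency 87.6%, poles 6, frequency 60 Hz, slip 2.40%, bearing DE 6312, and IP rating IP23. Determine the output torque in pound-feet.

P_in = √3·V·I·cosφ = 1.732 × 208 × 193 × 0.919 = 63898 W
P_out = η·P_in = 0.876 × 63898 = 55975 W
n_s = 120×60/6 = 1200 rpm; n = 1200×(1−0.024) = 1171 rpm
ω = 2π×1171/60 = 122.6 rad/s
τ = P_out/ω = 55975/122.6 = 456.6 N·m
In lb·ft: 456.6/1.356 = 337 lb·ft

337 lb·ft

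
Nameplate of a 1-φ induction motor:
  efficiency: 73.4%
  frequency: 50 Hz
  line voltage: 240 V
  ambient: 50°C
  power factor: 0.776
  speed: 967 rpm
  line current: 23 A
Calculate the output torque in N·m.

P_in = V·I·cosφ = 240 × 23 × 0.776 = 4284 W
P_out = η·P_in = 0.734 × 4284 = 3144 W
n = 967 rpm
ω = 2π×967/60 = 101.3 rad/s
τ = P_out/ω = 3144/101.3 = 31 N·m

31 N·m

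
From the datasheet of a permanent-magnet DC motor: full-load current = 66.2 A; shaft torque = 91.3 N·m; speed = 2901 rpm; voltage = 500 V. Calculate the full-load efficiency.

ω = 2π × 2901/60 = 303.8 rad/s; P_out = τω = 91.3 × 303.8 = 27737 W
P_in = V·I = 500 × 66.2 = 33100 W
η = P_out / P_in = 27737 / 33100 = 0.838 = 83.8%

83.8 %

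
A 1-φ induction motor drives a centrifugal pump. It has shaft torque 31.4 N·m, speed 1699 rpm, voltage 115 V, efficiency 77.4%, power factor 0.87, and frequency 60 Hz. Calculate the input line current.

72.1 A

ω = 2π×1699/60 = 177.9 rad/s; P_out = τω = 31.4 × 177.9 = 5586 W
P_in = P_out / η = 5586 / 0.774 = 7217 W
I = P_in / (V·cosφ) = 7217 / (115 × 0.87) = 72.1 A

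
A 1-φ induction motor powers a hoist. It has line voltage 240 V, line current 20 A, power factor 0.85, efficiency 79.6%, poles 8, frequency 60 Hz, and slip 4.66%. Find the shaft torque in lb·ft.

P_in = V·I·cosφ = 240 × 20 × 0.85 = 4080 W
P_out = η·P_in = 0.796 × 4080 = 3248 W
n_s = 120×60/8 = 900 rpm; n = 900×(1−0.0466) = 858 rpm
ω = 2π×858/60 = 89.85 rad/s
τ = P_out/ω = 3248/89.85 = 36.15 N·m
In lb·ft: 36.15/1.356 = 26.7 lb·ft

26.7 lb·ft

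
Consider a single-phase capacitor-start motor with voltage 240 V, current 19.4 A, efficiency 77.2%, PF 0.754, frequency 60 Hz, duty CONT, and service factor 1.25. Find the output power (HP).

3.63 HP

P_in = V·I·cosφ = 240 × 19.4 × 0.754 = 3511 W
P_out = η·P_in = 0.772 × 3511 = 2710 W
= 2710/746 = 3.63 HP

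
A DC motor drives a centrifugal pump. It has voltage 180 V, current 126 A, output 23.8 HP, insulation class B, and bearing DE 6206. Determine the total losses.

4.93 kW

P_in = V·I = 180×126 = 22680 W
P_out = 23.8×746 = 17755 W
Losses = P_in − P_out = 22680 − 17755 = 4925 W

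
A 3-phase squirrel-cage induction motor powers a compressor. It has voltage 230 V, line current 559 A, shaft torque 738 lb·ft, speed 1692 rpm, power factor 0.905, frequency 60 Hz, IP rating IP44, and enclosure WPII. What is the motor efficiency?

88.0 %

τ = 738 lb·ft × 1.356 = 1001 N·m
ω = 2π × 1692/60 = 177.2 rad/s; P_out = τω = 1001 × 177.2 = 177377 W
P_in = √3·V_L·I_L·cosφ = 1.732 × 230 × 559 × 0.905 = 201528 W
η = P_out / P_in = 177377 / 201528 = 0.880 = 88.0%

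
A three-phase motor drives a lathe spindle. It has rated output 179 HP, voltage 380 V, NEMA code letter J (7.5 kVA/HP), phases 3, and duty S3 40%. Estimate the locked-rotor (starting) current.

S_LR = 7.5 × 179 = 1342.5 kVA
I_LR = S_LR/(√3·V_L) = 1342500/(1.732×380) = 2040 A

2040 A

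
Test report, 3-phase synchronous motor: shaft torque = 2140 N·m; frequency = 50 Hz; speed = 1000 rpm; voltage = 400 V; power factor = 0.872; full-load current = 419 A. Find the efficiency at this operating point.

ω = 2π × 1000/60 = 104.7 rad/s; P_out = τω = 2140 × 104.7 = 224058 W
P_in = √3·V_L·I_L·cosφ = 1.732 × 400 × 419 × 0.872 = 253127 W
η = P_out / P_in = 224058 / 253127 = 0.885 = 88.5%

88.5 %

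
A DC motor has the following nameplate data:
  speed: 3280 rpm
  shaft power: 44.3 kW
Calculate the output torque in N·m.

ω = 2π × 3280/60 = 343.5 rad/s
τ = P/ω = 44300/343.5 = 129 N·m

129 N·m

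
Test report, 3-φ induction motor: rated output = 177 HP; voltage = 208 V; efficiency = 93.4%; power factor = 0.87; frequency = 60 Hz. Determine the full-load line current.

P_out = 177 × 746 = 132042 W
P_in = P_out / η = 132042 / 0.934 = 141373 W
I_L = P_in / (√3·V_L·cosφ) = 141373 / (1.732 × 208 × 0.87) = 451 A

451 A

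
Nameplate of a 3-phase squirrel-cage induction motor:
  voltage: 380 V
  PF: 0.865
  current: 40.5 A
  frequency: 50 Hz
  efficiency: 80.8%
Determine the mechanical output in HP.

P_in = √3·V·I·cosφ = 1.732 × 380 × 40.5 × 0.865 = 23057 W
P_out = η·P_in = 0.808 × 23057 = 18630 W
= 18630/746 = 25 HP

25 HP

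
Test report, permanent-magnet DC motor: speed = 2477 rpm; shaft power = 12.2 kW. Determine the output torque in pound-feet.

ω = 2π × 2477/60 = 259.4 rad/s
τ = P/ω = 12200/259.4 = 47.03 N·m
In lb·ft: 47.03/1.356 = 34.7 lb·ft

34.7 lb·ft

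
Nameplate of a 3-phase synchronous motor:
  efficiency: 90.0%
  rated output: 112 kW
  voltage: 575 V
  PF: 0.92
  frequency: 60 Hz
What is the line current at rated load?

P_out = 112 kW = 112000 W
P_in = P_out / η = 112000 / 0.900 = 124444 W
I_L = P_in / (√3·V_L·cosφ) = 124444 / (1.732 × 575 × 0.92) = 136 A

136 A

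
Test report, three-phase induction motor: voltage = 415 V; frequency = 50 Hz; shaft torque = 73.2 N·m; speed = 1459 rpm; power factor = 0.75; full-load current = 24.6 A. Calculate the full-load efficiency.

ω = 2π × 1459/60 = 152.8 rad/s; P_out = τω = 73.2 × 152.8 = 11185 W
P_in = √3·V_L·I_L·cosφ = 1.732 × 415 × 24.6 × 0.75 = 13261 W
η = P_out / P_in = 11185 / 13261 = 0.843 = 84.3%

84.3 %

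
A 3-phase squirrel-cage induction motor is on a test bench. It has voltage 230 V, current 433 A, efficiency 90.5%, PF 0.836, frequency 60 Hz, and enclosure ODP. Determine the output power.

131 kW

P_in = √3·V·I·cosφ = 1.732 × 230 × 433 × 0.836 = 144202 W
P_out = η·P_in = 0.905 × 144202 = 130503 W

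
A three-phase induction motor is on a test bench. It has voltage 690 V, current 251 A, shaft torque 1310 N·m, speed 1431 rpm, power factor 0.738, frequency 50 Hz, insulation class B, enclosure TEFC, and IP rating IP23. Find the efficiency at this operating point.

ω = 2π × 1431/60 = 149.9 rad/s; P_out = τω = 1310 × 149.9 = 196369 W
P_in = √3·V_L·I_L·cosφ = 1.732 × 690 × 251 × 0.738 = 221374 W
η = P_out / P_in = 196369 / 221374 = 0.887 = 88.7%

88.7 %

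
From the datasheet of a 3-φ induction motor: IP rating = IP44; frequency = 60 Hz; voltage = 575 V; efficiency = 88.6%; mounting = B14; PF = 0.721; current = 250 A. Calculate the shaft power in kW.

159 kW

P_in = √3·V·I·cosφ = 1.732 × 575 × 250 × 0.721 = 179511 W
P_out = η·P_in = 0.886 × 179511 = 159047 W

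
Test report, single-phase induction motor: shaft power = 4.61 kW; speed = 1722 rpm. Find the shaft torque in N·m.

ω = 2π × 1722/60 = 180.3 rad/s
τ = P/ω = 4610/180.3 = 25.6 N·m

25.6 N·m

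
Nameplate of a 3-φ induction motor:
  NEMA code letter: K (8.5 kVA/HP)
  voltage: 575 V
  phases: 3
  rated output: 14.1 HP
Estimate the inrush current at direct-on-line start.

120 A

S_LR = 8.5 × 14.1 = 119.85 kVA
I_LR = S_LR/(√3·V_L) = 119850/(1.732×575) = 120 A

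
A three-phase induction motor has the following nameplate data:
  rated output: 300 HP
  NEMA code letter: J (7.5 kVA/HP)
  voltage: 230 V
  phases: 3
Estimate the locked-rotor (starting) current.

S_LR = 7.5 × 300 = 2250 kVA
I_LR = S_LR/(√3·V_L) = 2250000/(1.732×230) = 5650 A

5650 A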